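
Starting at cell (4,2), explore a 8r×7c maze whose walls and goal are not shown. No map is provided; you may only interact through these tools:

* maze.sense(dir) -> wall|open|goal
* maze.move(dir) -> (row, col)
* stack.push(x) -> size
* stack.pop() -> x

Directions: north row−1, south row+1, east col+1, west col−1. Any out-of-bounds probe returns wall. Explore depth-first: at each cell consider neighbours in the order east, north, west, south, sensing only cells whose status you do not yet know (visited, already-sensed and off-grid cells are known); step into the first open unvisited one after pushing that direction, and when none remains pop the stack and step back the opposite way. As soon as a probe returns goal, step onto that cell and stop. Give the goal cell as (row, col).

Next I call sense with dir=east, giving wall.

Then sense with dir=north, giving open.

Calling push with x=north, and observe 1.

Now I run move with dir=north, — result: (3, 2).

I call sense with dir=east, and see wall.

I use sense with dir=north, which returns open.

I use push with x=north, → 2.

Now I run move with dir=north, — result: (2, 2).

I use sense with dir=east, which returns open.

Then push with x=east, and see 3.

Using move with dir=east, which returns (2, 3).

I use sense with dir=east, → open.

Then push with x=east, and see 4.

I call move with dir=east, and see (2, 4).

I try sense with dir=east, and see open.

Next I call push with x=east, which returns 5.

Then move with dir=east, — result: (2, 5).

Using sense with dir=east, and get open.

I call push with x=east, and see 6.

Now I run move with dir=east, : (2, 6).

I invoke sense with dir=north, — result: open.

Now I run push with x=north, giving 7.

Then move with dir=north, and observe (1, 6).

I use sense with dir=north, : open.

I call push with x=north, : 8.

Using move with dir=north, giving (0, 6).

I use sense with dir=west, — result: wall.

Next I call pop(), giving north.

Now I run move with dir=south, → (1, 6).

Now I run sense with dir=west, giving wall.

Invoking pop, : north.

I invoke move with dir=south, and get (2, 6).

Using sense with dir=south, which returns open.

I use push with x=south, and see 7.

I call move with dir=south, and get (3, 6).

Invoking sense with dir=west, yielding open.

I use push with x=west, — result: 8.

I use move with dir=west, and see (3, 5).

I invoke sense with dir=west, yielding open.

I use push with x=west, and get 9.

Next I call move with dir=west, and observe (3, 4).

Now I run sense with dir=south, and see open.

Then push with x=south, yielding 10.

Now I run move with dir=south, → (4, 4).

I run sense with dir=east, and observe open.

I invoke push with x=east, and see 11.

Now I run move with dir=east, — result: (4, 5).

I use sense with dir=east, — result: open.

I run push with x=east, and observe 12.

I try move with dir=east, — result: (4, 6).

I try sense with dir=south, : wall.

I call pop(), and see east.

I use move with dir=west, and see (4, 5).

Calling sense with dir=south, : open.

I try push with x=south, yielding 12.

I call move with dir=south, : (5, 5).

I try sense with dir=west, giving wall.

I call sense with dir=south, and see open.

Using push with x=south, : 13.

Next I call move with dir=south, which returns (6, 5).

Next I call sense with dir=east, — result: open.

I invoke push with x=east, → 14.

Then move with dir=east, — result: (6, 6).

Then sense with dir=south, and get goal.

I run move with dir=south, → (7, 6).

Answer: (7, 6)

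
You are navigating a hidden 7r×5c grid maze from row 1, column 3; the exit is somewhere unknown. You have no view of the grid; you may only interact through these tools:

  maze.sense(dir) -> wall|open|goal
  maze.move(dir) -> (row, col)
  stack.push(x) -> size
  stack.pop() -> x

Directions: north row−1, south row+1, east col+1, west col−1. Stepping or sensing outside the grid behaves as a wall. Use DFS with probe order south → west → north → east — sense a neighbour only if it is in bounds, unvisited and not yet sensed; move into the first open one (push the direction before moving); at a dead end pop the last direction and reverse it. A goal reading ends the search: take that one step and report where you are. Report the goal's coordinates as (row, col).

→ maze.sense(dir→south)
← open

→ stack.push(x→south)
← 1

→ maze.move(dir→south)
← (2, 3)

→ maze.sense(dir→south)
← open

→ stack.push(x→south)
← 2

→ maze.move(dir→south)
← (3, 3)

→ maze.sense(dir→south)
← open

→ stack.push(x→south)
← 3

→ maze.move(dir→south)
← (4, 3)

→ maze.sense(dir→south)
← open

→ stack.push(x→south)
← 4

→ maze.move(dir→south)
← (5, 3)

→ maze.sense(dir→south)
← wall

→ maze.sense(dir→west)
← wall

→ maze.sense(dir→east)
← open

→ stack.push(x→east)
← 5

→ maze.move(dir→east)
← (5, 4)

→ maze.sense(dir→south)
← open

→ stack.push(x→south)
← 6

→ maze.move(dir→south)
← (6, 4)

→ stack.pop()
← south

→ maze.move(dir→north)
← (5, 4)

→ maze.sense(dir→north)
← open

→ stack.push(x→north)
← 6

→ maze.move(dir→north)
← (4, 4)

→ maze.sense(dir→north)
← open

→ stack.push(x→north)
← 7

→ maze.move(dir→north)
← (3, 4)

→ maze.sense(dir→north)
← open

→ stack.push(x→north)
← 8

→ maze.move(dir→north)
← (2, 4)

→ maze.sense(dir→north)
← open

→ stack.push(x→north)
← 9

→ maze.move(dir→north)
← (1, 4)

→ maze.sense(dir→north)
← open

→ stack.push(x→north)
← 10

→ maze.move(dir→north)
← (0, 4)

→ maze.sense(dir→west)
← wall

→ stack.pop()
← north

→ maze.move(dir→south)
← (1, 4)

→ stack.pop()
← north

→ maze.move(dir→south)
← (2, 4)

→ stack.pop()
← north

→ maze.move(dir→south)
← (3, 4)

→ stack.pop()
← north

→ maze.move(dir→south)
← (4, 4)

→ stack.pop()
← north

→ maze.move(dir→south)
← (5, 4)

→ stack.pop()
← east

→ maze.move(dir→west)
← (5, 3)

→ stack.pop()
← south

→ maze.move(dir→north)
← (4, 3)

→ maze.sense(dir→west)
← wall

→ stack.pop()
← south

→ maze.move(dir→north)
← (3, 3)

→ maze.sense(dir→west)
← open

→ stack.push(x→west)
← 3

→ maze.move(dir→west)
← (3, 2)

→ maze.sense(dir→west)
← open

→ stack.push(x→west)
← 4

→ maze.move(dir→west)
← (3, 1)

→ maze.sense(dir→south)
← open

→ stack.push(x→south)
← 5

→ maze.move(dir→south)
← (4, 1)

→ maze.sense(dir→south)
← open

→ stack.push(x→south)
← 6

→ maze.move(dir→south)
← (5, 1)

→ maze.sense(dir→south)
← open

→ stack.push(x→south)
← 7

→ maze.move(dir→south)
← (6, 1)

→ maze.sense(dir→west)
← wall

→ maze.sense(dir→east)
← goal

→ maze.move(dir→east)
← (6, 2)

Answer: (6, 2)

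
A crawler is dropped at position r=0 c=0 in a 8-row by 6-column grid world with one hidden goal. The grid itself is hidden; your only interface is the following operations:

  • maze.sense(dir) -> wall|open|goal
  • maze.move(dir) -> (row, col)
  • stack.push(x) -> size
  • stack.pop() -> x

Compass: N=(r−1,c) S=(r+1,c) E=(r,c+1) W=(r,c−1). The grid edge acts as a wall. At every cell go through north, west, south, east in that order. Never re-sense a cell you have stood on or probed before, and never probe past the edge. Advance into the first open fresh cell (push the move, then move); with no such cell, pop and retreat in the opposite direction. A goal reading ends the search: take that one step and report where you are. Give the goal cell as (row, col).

// 1. sense(dir→south) : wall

// 2. sense(dir→east) : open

// 3. push(x→east) : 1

// 4. move(dir→east) : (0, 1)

// 5. sense(dir→south) : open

// 6. push(x→south) : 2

// 7. move(dir→south) : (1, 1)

// 8. sense(dir→south) : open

// 9. push(x→south) : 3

// 10. move(dir→south) : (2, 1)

// 11. sense(dir→west) : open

// 12. push(x→west) : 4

// 13. move(dir→west) : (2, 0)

// 14. sense(dir→south) : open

// 15. push(x→south) : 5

// 16. move(dir→south) : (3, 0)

// 17. sense(dir→south) : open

// 18. push(x→south) : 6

// 19. move(dir→south) : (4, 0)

// 20. sense(dir→south) : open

// 21. push(x→south) : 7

// 22. move(dir→south) : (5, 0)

// 23. sense(dir→south) : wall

// 24. sense(dir→east) : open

// 25. push(x→east) : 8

// 26. move(dir→east) : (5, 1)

// 27. sense(dir→north) : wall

// 28. sense(dir→south) : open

// 29. push(x→south) : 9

// 30. move(dir→south) : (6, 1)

// 31. sense(dir→south) : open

// 32. push(x→south) : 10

// 33. move(dir→south) : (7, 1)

// 34. sense(dir→west) : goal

// 35. move(dir→west) : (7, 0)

Answer: (7, 0)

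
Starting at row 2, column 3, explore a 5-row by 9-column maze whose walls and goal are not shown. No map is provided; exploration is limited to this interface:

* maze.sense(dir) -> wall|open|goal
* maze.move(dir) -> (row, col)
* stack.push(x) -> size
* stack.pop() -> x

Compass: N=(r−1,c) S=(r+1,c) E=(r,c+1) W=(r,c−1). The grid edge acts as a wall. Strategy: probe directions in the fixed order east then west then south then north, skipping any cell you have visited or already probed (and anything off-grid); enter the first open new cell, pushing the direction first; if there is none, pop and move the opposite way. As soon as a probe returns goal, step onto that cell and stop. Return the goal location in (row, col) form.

% maze.sense east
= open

% stack.push east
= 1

% maze.move east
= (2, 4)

% maze.sense east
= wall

% maze.sense south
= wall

% maze.sense north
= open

% stack.push north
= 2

% maze.move north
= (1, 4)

% maze.sense east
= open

% stack.push east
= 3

% maze.move east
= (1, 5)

% maze.sense east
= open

% stack.push east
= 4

% maze.move east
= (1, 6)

% maze.sense east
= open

% stack.push east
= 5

% maze.move east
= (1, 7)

% maze.sense east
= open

% stack.push east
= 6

% maze.move east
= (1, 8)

% maze.sense south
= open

% stack.push south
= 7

% maze.move south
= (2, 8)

% maze.sense west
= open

% stack.push west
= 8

% maze.move west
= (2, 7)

% maze.sense west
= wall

% maze.sense south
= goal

% maze.move south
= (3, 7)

Answer: (3, 7)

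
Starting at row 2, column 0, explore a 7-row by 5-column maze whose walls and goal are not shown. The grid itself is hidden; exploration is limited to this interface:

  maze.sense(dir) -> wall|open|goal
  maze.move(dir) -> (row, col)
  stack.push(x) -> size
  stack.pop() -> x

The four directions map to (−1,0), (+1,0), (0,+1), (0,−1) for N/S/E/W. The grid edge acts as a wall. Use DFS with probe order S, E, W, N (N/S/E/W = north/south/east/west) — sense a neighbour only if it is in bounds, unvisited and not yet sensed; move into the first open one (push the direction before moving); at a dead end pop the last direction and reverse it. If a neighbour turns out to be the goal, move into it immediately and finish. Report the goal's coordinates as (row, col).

Calling maze.sense(dir=south), which returns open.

Calling stack.push(x=south), and observe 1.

I call maze.move(dir=south), which returns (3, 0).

I call maze.sense(dir=south), and see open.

I invoke stack.push(x=south), which returns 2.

Invoking maze.move(dir=south), giving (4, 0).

Then maze.sense(dir=south), and observe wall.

I use maze.sense(dir=east), and get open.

Now I run stack.push(x=east), yielding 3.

I invoke maze.move(dir=east), — result: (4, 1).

I invoke maze.sense(dir=south), → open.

I call stack.push(x=south), giving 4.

Invoking maze.move(dir=south), and observe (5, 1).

Using maze.sense(dir=south), and see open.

Invoking stack.push(x=south), which returns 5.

Calling maze.move(dir=south), : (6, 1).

I use maze.sense(dir=east), : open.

Next I call stack.push(x=east), yielding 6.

Then maze.move(dir=east), yielding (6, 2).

Then maze.sense(dir=east), and observe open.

I use stack.push(x=east), : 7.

Now I run maze.move(dir=east), and get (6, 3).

Next I call maze.sense(dir=east), and observe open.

I try stack.push(x=east), and see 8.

I use maze.move(dir=east), → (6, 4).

Calling maze.sense(dir=north), and get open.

Calling stack.push(x=north), : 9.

I try maze.move(dir=north), and get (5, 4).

I use maze.sense(dir=west), yielding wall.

Invoking maze.sense(dir=north), → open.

I try stack.push(x=north), and observe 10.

I invoke maze.move(dir=north), — result: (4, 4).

I try maze.sense(dir=west), and get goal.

Calling maze.move(dir=west), : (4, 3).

Answer: (4, 3)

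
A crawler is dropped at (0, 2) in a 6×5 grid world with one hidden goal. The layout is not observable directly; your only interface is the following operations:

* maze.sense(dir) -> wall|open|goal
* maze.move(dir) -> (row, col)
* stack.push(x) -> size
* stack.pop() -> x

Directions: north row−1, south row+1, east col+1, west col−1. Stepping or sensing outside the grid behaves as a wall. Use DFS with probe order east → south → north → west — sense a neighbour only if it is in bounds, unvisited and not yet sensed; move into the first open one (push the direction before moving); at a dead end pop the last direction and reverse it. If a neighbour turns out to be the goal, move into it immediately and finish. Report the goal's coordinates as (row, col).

[in] sense east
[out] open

[in] push east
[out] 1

[in] move east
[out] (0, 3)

[in] sense east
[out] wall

[in] sense south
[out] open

[in] push south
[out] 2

[in] move south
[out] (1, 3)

[in] sense east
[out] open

[in] push east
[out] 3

[in] move east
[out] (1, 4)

[in] sense south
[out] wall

[in] pop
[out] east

[in] move west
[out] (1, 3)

[in] sense south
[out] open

[in] push south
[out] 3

[in] move south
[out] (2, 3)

[in] sense south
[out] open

[in] push south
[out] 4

[in] move south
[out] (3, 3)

[in] sense east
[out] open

[in] push east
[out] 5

[in] move east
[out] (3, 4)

[in] sense south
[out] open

[in] push south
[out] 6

[in] move south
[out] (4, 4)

[in] sense south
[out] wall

[in] sense west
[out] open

[in] push west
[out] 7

[in] move west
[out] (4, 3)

[in] sense south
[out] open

[in] push south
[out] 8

[in] move south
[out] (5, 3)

[in] sense west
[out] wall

[in] pop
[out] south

[in] move north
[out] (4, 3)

[in] sense west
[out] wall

[in] pop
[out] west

[in] move east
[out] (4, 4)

[in] pop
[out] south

[in] move north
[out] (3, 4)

[in] pop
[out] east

[in] move west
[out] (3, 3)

[in] sense west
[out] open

[in] push west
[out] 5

[in] move west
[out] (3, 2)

[in] sense north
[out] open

[in] push north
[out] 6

[in] move north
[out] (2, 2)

[in] sense north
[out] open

[in] push north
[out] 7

[in] move north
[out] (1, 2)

[in] sense west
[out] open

[in] push west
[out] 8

[in] move west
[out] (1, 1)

[in] sense south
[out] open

[in] push south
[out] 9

[in] move south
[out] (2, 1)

[in] sense south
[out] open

[in] push south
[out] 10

[in] move south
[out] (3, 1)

[in] sense south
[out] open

[in] push south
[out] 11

[in] move south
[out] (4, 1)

[in] sense south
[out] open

[in] push south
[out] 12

[in] move south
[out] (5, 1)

[in] sense west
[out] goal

[in] move west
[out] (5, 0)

Answer: (5, 0)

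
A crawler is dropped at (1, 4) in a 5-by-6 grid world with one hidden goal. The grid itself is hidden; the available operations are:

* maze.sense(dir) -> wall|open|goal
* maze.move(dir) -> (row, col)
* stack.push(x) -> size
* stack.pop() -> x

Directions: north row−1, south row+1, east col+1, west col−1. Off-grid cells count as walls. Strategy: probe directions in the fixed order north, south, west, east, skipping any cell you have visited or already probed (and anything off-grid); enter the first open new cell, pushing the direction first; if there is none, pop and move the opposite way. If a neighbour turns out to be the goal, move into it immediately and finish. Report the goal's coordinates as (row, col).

Now I run sense(dir='north'), and observe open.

Next I call push(x='north'), yielding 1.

I run move(dir='north'), : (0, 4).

Using sense(dir='west'), yielding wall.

Next I call sense(dir='east'), → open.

Invoking push(x='east'), → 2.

Calling move(dir='east'), which returns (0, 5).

Then sense(dir='south'), and see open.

Using push(x='south'), and see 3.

I call move(dir='south'), → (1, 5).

I run sense(dir='south'), which returns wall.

I try pop, — result: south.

Now I run move(dir='north'), — result: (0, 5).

Next I call pop(), which returns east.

I call move(dir='west'), : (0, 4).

I use pop, : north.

I run move(dir='south'), which returns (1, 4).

I try sense(dir='south'), : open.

Next I call push(x='south'), — result: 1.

Next I call move(dir='south'), which returns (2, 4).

I use sense(dir='south'), and get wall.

Next I call sense(dir='west'), → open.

I call push(x='west'), and see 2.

Now I run move(dir='west'), yielding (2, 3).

I use sense(dir='north'), and observe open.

Next I call push(x='north'), and get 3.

Then move(dir='north'), and see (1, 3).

I invoke sense(dir='west'), and see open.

Using push(x='west'), and observe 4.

Next I call move(dir='west'), and observe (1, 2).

I use sense(dir='north'), : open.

Calling push(x='north'), which returns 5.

I try move(dir='north'), giving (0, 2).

Next I call sense(dir='west'), which returns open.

I use push(x='west'), — result: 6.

Calling move(dir='west'), which returns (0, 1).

Calling sense(dir='south'), yielding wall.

I invoke sense(dir='west'), and get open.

Calling push(x='west'), and get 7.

Next I call move(dir='west'), and observe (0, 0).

Then sense(dir='south'), and see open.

Now I run push(x='south'), yielding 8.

I use move(dir='south'), and observe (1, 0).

I try sense(dir='south'), — result: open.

I try push(x='south'), yielding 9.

Using move(dir='south'), giving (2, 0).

I call sense(dir='south'), yielding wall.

Now I run sense(dir='east'), — result: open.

I run push(x='east'), which returns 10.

I run move(dir='east'), yielding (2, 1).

Calling sense(dir='south'), : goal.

I use move(dir='south'), and observe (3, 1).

Answer: (3, 1)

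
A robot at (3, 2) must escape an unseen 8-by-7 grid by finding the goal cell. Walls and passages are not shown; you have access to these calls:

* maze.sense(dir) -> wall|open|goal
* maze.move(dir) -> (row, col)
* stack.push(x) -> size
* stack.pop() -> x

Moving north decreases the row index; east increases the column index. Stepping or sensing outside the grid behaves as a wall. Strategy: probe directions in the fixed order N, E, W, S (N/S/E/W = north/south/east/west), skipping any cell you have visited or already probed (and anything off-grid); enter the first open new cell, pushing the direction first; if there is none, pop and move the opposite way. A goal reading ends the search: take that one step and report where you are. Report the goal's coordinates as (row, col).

[in] maze.sense dir=north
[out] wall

[in] maze.sense dir=east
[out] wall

[in] maze.sense dir=west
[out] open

[in] stack.push x=west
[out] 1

[in] maze.move dir=west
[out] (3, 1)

[in] maze.sense dir=north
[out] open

[in] stack.push x=north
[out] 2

[in] maze.move dir=north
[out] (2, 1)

[in] maze.sense dir=north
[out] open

[in] stack.push x=north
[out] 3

[in] maze.move dir=north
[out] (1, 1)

[in] maze.sense dir=north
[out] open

[in] stack.push x=north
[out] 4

[in] maze.move dir=north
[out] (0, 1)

[in] maze.sense dir=east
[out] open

[in] stack.push x=east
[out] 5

[in] maze.move dir=east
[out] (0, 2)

[in] maze.sense dir=east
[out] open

[in] stack.push x=east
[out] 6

[in] maze.move dir=east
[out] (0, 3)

[in] maze.sense dir=east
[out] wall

[in] maze.sense dir=south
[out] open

[in] stack.push x=south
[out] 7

[in] maze.move dir=south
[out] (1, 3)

[in] maze.sense dir=east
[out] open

[in] stack.push x=east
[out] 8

[in] maze.move dir=east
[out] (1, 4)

[in] maze.sense dir=east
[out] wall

[in] maze.sense dir=south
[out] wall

[in] stack.pop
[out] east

[in] maze.move dir=west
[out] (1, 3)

[in] maze.sense dir=west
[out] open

[in] stack.push x=west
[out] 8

[in] maze.move dir=west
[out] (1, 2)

[in] stack.pop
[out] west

[in] maze.move dir=east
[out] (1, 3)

[in] maze.sense dir=south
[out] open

[in] stack.push x=south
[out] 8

[in] maze.move dir=south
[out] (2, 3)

[in] stack.pop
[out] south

[in] maze.move dir=north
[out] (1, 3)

[in] stack.pop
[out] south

[in] maze.move dir=north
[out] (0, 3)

[in] stack.pop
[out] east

[in] maze.move dir=west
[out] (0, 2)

[in] stack.pop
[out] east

[in] maze.move dir=west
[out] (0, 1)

[in] maze.sense dir=west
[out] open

[in] stack.push x=west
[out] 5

[in] maze.move dir=west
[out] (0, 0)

[in] maze.sense dir=south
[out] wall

[in] stack.pop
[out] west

[in] maze.move dir=east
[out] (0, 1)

[in] stack.pop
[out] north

[in] maze.move dir=south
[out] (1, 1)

[in] stack.pop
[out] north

[in] maze.move dir=south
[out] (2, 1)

[in] maze.sense dir=west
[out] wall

[in] stack.pop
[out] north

[in] maze.move dir=south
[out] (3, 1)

[in] maze.sense dir=west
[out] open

[in] stack.push x=west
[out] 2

[in] maze.move dir=west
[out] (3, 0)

[in] maze.sense dir=south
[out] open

[in] stack.push x=south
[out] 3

[in] maze.move dir=south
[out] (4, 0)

[in] maze.sense dir=east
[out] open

[in] stack.push x=east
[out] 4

[in] maze.move dir=east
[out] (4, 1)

[in] maze.sense dir=east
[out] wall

[in] maze.sense dir=south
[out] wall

[in] stack.pop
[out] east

[in] maze.move dir=west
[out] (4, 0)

[in] maze.sense dir=south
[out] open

[in] stack.push x=south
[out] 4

[in] maze.move dir=south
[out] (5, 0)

[in] maze.sense dir=south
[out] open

[in] stack.push x=south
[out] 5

[in] maze.move dir=south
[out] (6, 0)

[in] maze.sense dir=east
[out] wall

[in] maze.sense dir=south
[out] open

[in] stack.push x=south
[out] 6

[in] maze.move dir=south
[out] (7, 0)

[in] maze.sense dir=east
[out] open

[in] stack.push x=east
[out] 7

[in] maze.move dir=east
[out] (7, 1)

[in] maze.sense dir=east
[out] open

[in] stack.push x=east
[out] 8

[in] maze.move dir=east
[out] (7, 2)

[in] maze.sense dir=north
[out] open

[in] stack.push x=north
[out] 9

[in] maze.move dir=north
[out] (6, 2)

[in] maze.sense dir=north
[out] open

[in] stack.push x=north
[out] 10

[in] maze.move dir=north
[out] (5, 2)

[in] maze.sense dir=east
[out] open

[in] stack.push x=east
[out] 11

[in] maze.move dir=east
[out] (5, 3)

[in] maze.sense dir=north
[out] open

[in] stack.push x=north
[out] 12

[in] maze.move dir=north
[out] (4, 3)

[in] maze.sense dir=east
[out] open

[in] stack.push x=east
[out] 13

[in] maze.move dir=east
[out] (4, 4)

[in] maze.sense dir=north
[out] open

[in] stack.push x=north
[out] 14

[in] maze.move dir=north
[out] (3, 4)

[in] maze.sense dir=east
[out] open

[in] stack.push x=east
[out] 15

[in] maze.move dir=east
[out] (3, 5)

[in] maze.sense dir=north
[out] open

[in] stack.push x=north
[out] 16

[in] maze.move dir=north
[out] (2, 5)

[in] maze.sense dir=east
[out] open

[in] stack.push x=east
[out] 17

[in] maze.move dir=east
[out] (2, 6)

[in] maze.sense dir=north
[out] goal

[in] maze.move dir=north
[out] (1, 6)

Answer: (1, 6)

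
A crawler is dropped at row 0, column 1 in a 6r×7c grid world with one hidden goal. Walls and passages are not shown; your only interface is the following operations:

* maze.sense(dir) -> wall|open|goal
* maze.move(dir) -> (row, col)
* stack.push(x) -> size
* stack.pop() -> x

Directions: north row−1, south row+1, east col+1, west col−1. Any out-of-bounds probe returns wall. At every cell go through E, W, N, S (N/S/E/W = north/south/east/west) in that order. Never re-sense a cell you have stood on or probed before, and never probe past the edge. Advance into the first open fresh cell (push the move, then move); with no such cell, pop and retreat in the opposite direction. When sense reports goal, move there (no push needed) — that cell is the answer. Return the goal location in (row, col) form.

→ sense(dir: east)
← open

→ push(x: east)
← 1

→ move(dir: east)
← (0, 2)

→ sense(dir: east)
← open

→ push(x: east)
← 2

→ move(dir: east)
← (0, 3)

→ sense(dir: east)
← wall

→ sense(dir: south)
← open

→ push(x: south)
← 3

→ move(dir: south)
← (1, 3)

→ sense(dir: east)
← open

→ push(x: east)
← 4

→ move(dir: east)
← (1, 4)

→ sense(dir: east)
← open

→ push(x: east)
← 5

→ move(dir: east)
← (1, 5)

→ sense(dir: east)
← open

→ push(x: east)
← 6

→ move(dir: east)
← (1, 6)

→ sense(dir: north)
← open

→ push(x: north)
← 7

→ move(dir: north)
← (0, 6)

→ sense(dir: west)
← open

→ push(x: west)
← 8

→ move(dir: west)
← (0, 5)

→ pop()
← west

→ move(dir: east)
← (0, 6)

→ pop()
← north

→ move(dir: south)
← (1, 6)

→ sense(dir: south)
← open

→ push(x: south)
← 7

→ move(dir: south)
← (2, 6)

→ sense(dir: west)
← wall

→ sense(dir: south)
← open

→ push(x: south)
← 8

→ move(dir: south)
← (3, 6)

→ sense(dir: west)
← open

→ push(x: west)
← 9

→ move(dir: west)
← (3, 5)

→ sense(dir: west)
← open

→ push(x: west)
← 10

→ move(dir: west)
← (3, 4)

→ sense(dir: west)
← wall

→ sense(dir: north)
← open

→ push(x: north)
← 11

→ move(dir: north)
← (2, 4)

→ sense(dir: west)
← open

→ push(x: west)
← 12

→ move(dir: west)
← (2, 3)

→ sense(dir: west)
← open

→ push(x: west)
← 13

→ move(dir: west)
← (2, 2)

→ sense(dir: west)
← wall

→ sense(dir: north)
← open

→ push(x: north)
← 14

→ move(dir: north)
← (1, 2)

→ sense(dir: west)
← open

→ push(x: west)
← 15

→ move(dir: west)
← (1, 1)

→ sense(dir: west)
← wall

→ pop()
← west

→ move(dir: east)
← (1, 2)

→ pop()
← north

→ move(dir: south)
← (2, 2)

→ sense(dir: south)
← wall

→ pop()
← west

→ move(dir: east)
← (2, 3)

→ pop()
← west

→ move(dir: east)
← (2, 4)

→ pop()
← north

→ move(dir: south)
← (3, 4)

→ sense(dir: south)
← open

→ push(x: south)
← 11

→ move(dir: south)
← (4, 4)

→ sense(dir: east)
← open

→ push(x: east)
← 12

→ move(dir: east)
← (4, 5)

→ sense(dir: east)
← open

→ push(x: east)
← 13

→ move(dir: east)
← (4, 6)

→ sense(dir: south)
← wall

→ pop()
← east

→ move(dir: west)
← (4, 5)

→ sense(dir: south)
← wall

→ pop()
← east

→ move(dir: west)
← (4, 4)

→ sense(dir: west)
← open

→ push(x: west)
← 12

→ move(dir: west)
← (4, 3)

→ sense(dir: west)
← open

→ push(x: west)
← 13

→ move(dir: west)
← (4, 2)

→ sense(dir: west)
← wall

→ sense(dir: south)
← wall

→ pop()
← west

→ move(dir: east)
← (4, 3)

→ sense(dir: south)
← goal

→ move(dir: south)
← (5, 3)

Answer: (5, 3)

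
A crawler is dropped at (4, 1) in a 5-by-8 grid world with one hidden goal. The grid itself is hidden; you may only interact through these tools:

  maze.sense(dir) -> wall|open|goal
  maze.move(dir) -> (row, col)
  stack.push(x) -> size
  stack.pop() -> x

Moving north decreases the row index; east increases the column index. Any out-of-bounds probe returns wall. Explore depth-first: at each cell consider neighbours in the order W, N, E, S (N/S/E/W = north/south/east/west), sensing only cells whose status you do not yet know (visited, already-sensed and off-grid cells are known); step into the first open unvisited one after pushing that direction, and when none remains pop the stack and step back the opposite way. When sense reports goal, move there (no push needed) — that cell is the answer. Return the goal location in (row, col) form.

Step: maze.sense[dir: west]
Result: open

Step: stack.push[x: west]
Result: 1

Step: maze.move[dir: west]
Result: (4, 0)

Step: maze.sense[dir: north]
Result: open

Step: stack.push[x: north]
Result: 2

Step: maze.move[dir: north]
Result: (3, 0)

Step: maze.sense[dir: north]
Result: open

Step: stack.push[x: north]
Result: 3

Step: maze.move[dir: north]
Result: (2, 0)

Step: maze.sense[dir: north]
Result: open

Step: stack.push[x: north]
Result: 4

Step: maze.move[dir: north]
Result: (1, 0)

Step: maze.sense[dir: north]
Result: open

Step: stack.push[x: north]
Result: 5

Step: maze.move[dir: north]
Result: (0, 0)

Step: maze.sense[dir: east]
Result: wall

Step: stack.pop[]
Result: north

Step: maze.move[dir: south]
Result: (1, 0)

Step: maze.sense[dir: east]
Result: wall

Step: stack.pop[]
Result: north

Step: maze.move[dir: south]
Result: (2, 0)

Step: maze.sense[dir: east]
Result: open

Step: stack.push[x: east]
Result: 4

Step: maze.move[dir: east]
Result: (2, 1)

Step: maze.sense[dir: east]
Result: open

Step: stack.push[x: east]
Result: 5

Step: maze.move[dir: east]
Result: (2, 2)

Step: maze.sense[dir: north]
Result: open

Step: stack.push[x: north]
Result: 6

Step: maze.move[dir: north]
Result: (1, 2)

Step: maze.sense[dir: north]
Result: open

Step: stack.push[x: north]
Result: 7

Step: maze.move[dir: north]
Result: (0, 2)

Step: maze.sense[dir: east]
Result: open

Step: stack.push[x: east]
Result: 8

Step: maze.move[dir: east]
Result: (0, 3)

Step: maze.sense[dir: east]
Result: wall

Step: maze.sense[dir: south]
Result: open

Step: stack.push[x: south]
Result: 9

Step: maze.move[dir: south]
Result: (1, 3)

Step: maze.sense[dir: east]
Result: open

Step: stack.push[x: east]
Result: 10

Step: maze.move[dir: east]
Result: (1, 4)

Step: maze.sense[dir: east]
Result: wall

Step: maze.sense[dir: south]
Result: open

Step: stack.push[x: south]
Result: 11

Step: maze.move[dir: south]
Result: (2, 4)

Step: maze.sense[dir: west]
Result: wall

Step: maze.sense[dir: east]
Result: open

Step: stack.push[x: east]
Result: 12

Step: maze.move[dir: east]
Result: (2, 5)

Step: maze.sense[dir: east]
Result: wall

Step: maze.sense[dir: south]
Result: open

Step: stack.push[x: south]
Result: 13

Step: maze.move[dir: south]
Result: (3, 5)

Step: maze.sense[dir: west]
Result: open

Step: stack.push[x: west]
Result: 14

Step: maze.move[dir: west]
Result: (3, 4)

Step: maze.sense[dir: west]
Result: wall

Step: maze.sense[dir: south]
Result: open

Step: stack.push[x: south]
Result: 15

Step: maze.move[dir: south]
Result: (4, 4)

Step: maze.sense[dir: west]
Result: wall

Step: maze.sense[dir: east]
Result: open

Step: stack.push[x: east]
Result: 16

Step: maze.move[dir: east]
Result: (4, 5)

Step: maze.sense[dir: east]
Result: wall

Step: stack.pop[]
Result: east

Step: maze.move[dir: west]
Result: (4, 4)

Step: stack.pop[]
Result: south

Step: maze.move[dir: north]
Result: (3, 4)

Step: stack.pop[]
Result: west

Step: maze.move[dir: east]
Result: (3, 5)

Step: maze.sense[dir: east]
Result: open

Step: stack.push[x: east]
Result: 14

Step: maze.move[dir: east]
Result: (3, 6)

Step: maze.sense[dir: east]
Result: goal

Step: maze.move[dir: east]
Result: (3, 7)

Answer: (3, 7)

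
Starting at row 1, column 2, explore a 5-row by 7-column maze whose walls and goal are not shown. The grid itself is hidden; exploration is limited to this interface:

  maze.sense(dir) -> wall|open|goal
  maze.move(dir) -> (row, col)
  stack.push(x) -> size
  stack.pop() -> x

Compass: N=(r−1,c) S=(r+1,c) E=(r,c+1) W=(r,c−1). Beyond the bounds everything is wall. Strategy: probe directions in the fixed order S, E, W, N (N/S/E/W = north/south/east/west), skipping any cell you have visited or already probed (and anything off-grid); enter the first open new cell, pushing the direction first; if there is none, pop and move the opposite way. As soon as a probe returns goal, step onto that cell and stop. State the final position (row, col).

# 1. sense(dir=south) == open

# 2. push(x=south) == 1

# 3. move(dir=south) == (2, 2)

# 4. sense(dir=south) == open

# 5. push(x=south) == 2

# 6. move(dir=south) == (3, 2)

# 7. sense(dir=south) == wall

# 8. sense(dir=east) == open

# 9. push(x=east) == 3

# 10. move(dir=east) == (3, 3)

# 11. sense(dir=south) == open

# 12. push(x=south) == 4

# 13. move(dir=south) == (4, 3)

# 14. sense(dir=east) == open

# 15. push(x=east) == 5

# 16. move(dir=east) == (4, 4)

# 17. sense(dir=east) == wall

# 18. sense(dir=north) == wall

# 19. pop() == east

# 20. move(dir=west) == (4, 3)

# 21. pop() == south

# 22. move(dir=north) == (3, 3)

# 23. sense(dir=north) == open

# 24. push(x=north) == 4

# 25. move(dir=north) == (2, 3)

# 26. sense(dir=east) == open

# 27. push(x=east) == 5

# 28. move(dir=east) == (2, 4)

# 29. sense(dir=east) == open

# 30. push(x=east) == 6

# 31. move(dir=east) == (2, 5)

# 32. sense(dir=south) == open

# 33. push(x=south) == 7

# 34. move(dir=south) == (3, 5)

# 35. sense(dir=east) == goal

# 36. move(dir=east) == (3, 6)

Answer: (3, 6)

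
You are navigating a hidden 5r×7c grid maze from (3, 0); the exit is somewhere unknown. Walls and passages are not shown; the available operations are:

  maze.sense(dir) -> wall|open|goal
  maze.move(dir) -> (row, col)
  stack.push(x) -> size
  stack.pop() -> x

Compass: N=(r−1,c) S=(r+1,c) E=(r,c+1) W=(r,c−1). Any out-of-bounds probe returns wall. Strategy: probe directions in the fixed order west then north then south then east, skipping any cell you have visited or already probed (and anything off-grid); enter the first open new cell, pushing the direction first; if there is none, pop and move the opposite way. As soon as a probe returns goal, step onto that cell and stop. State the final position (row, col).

% maze.sense dir→north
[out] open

% stack.push x→north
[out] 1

% maze.move dir→north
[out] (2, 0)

% maze.sense dir→north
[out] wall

% maze.sense dir→east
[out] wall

% stack.pop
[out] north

% maze.move dir→south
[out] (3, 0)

% maze.sense dir→south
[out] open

% stack.push x→south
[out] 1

% maze.move dir→south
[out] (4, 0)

% maze.sense dir→east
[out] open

% stack.push x→east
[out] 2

% maze.move dir→east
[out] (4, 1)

% maze.sense dir→north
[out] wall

% maze.sense dir→east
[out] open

% stack.push x→east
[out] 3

% maze.move dir→east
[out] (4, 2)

% maze.sense dir→north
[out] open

% stack.push x→north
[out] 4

% maze.move dir→north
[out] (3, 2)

% maze.sense dir→north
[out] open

% stack.push x→north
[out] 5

% maze.move dir→north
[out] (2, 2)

% maze.sense dir→north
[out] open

% stack.push x→north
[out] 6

% maze.move dir→north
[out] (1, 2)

% maze.sense dir→west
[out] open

% stack.push x→west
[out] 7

% maze.move dir→west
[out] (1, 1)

% maze.sense dir→north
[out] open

% stack.push x→north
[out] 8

% maze.move dir→north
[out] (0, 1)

% maze.sense dir→west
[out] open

% stack.push x→west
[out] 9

% maze.move dir→west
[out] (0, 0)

% stack.pop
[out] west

% maze.move dir→east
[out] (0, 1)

% maze.sense dir→east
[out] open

% stack.push x→east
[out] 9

% maze.move dir→east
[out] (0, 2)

% maze.sense dir→east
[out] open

% stack.push x→east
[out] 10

% maze.move dir→east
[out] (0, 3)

% maze.sense dir→south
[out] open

% stack.push x→south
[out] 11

% maze.move dir→south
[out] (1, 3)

% maze.sense dir→south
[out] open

% stack.push x→south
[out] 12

% maze.move dir→south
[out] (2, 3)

% maze.sense dir→south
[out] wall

% maze.sense dir→east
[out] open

% stack.push x→east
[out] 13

% maze.move dir→east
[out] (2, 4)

% maze.sense dir→north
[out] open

% stack.push x→north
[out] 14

% maze.move dir→north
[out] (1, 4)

% maze.sense dir→north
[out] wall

% maze.sense dir→east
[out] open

% stack.push x→east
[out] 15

% maze.move dir→east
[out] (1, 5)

% maze.sense dir→north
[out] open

% stack.push x→north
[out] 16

% maze.move dir→north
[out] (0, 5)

% maze.sense dir→east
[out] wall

% stack.pop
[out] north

% maze.move dir→south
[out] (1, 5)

% maze.sense dir→south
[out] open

% stack.push x→south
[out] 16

% maze.move dir→south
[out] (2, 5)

% maze.sense dir→south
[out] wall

% maze.sense dir→east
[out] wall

% stack.pop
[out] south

% maze.move dir→north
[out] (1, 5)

% maze.sense dir→east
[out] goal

% maze.move dir→east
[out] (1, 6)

Answer: (1, 6)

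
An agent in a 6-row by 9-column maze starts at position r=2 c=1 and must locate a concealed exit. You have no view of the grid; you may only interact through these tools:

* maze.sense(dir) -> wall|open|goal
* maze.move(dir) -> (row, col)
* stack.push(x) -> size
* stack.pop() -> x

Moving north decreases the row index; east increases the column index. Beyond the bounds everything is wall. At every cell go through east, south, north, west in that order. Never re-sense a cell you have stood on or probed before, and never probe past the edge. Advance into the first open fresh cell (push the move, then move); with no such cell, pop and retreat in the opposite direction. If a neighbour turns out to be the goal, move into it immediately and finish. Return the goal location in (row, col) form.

% maze.sense dir='east'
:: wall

% maze.sense dir='south'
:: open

% stack.push x='south'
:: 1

% maze.move dir='south'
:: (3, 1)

% maze.sense dir='east'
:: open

% stack.push x='east'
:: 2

% maze.move dir='east'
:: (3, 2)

% maze.sense dir='east'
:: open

% stack.push x='east'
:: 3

% maze.move dir='east'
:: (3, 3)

% maze.sense dir='east'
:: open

% stack.push x='east'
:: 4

% maze.move dir='east'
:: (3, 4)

% maze.sense dir='east'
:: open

% stack.push x='east'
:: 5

% maze.move dir='east'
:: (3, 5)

% maze.sense dir='east'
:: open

% stack.push x='east'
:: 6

% maze.move dir='east'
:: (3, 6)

% maze.sense dir='east'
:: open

% stack.push x='east'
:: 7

% maze.move dir='east'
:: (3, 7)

% maze.sense dir='east'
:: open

% stack.push x='east'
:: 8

% maze.move dir='east'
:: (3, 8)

% maze.sense dir='south'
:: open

% stack.push x='south'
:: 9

% maze.move dir='south'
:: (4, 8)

% maze.sense dir='south'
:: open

% stack.push x='south'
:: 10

% maze.move dir='south'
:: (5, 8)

% maze.sense dir='west'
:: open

% stack.push x='west'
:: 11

% maze.move dir='west'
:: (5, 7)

% maze.sense dir='north'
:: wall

% maze.sense dir='west'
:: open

% stack.push x='west'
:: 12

% maze.move dir='west'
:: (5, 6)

% maze.sense dir='north'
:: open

% stack.push x='north'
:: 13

% maze.move dir='north'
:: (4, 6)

% maze.sense dir='west'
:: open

% stack.push x='west'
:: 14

% maze.move dir='west'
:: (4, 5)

% maze.sense dir='south'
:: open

% stack.push x='south'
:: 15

% maze.move dir='south'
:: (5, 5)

% maze.sense dir='west'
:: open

% stack.push x='west'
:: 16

% maze.move dir='west'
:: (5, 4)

% maze.sense dir='north'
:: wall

% maze.sense dir='west'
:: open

% stack.push x='west'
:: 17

% maze.move dir='west'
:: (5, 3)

% maze.sense dir='north'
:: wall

% maze.sense dir='west'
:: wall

% stack.pop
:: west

% maze.move dir='east'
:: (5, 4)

% stack.pop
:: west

% maze.move dir='east'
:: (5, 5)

% stack.pop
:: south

% maze.move dir='north'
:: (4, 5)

% stack.pop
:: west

% maze.move dir='east'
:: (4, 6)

% stack.pop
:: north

% maze.move dir='south'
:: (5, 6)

% stack.pop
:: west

% maze.move dir='east'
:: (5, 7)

% stack.pop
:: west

% maze.move dir='east'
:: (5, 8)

% stack.pop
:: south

% maze.move dir='north'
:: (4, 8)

% stack.pop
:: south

% maze.move dir='north'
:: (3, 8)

% maze.sense dir='north'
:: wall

% stack.pop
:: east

% maze.move dir='west'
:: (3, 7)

% maze.sense dir='north'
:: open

% stack.push x='north'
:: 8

% maze.move dir='north'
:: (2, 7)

% maze.sense dir='north'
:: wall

% maze.sense dir='west'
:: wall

% stack.pop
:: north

% maze.move dir='south'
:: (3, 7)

% stack.pop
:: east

% maze.move dir='west'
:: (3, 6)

% stack.pop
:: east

% maze.move dir='west'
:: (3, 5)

% maze.sense dir='north'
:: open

% stack.push x='north'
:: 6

% maze.move dir='north'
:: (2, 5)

% maze.sense dir='north'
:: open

% stack.push x='north'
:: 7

% maze.move dir='north'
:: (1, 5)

% maze.sense dir='east'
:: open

% stack.push x='east'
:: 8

% maze.move dir='east'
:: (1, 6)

% maze.sense dir='north'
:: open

% stack.push x='north'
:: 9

% maze.move dir='north'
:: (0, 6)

% maze.sense dir='east'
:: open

% stack.push x='east'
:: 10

% maze.move dir='east'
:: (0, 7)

% maze.sense dir='east'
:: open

% stack.push x='east'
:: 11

% maze.move dir='east'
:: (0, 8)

% maze.sense dir='south'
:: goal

% maze.move dir='south'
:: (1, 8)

Answer: (1, 8)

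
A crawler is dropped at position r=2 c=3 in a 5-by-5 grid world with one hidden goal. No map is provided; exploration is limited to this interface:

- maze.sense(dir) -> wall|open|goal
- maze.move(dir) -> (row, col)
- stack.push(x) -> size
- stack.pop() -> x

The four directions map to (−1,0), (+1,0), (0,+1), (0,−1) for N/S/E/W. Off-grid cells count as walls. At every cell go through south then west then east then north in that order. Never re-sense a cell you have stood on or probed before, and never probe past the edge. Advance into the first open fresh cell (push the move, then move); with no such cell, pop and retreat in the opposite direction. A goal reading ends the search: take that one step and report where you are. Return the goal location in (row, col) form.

Do: sense[dir='south']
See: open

Do: push[x='south']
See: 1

Do: move[dir='south']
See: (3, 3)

Do: sense[dir='south']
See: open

Do: push[x='south']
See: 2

Do: move[dir='south']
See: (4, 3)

Do: sense[dir='west']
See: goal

Do: move[dir='west']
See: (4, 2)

Answer: (4, 2)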